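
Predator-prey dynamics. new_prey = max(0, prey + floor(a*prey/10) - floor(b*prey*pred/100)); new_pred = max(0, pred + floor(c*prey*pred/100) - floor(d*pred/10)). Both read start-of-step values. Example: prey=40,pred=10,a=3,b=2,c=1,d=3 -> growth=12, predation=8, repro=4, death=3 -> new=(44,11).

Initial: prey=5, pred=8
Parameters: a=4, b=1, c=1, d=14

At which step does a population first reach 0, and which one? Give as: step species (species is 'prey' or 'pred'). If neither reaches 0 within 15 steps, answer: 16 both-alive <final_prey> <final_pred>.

Step 1: prey: 5+2-0=7; pred: 8+0-11=0
First extinction: pred at step 1

Answer: 1 pred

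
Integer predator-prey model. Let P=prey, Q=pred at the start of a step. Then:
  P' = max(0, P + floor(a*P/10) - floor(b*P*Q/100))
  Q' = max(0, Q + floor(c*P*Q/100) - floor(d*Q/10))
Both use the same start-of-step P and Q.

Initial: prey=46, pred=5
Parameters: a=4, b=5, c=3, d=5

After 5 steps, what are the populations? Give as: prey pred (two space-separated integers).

Answer: 0 23

Derivation:
Step 1: prey: 46+18-11=53; pred: 5+6-2=9
Step 2: prey: 53+21-23=51; pred: 9+14-4=19
Step 3: prey: 51+20-48=23; pred: 19+29-9=39
Step 4: prey: 23+9-44=0; pred: 39+26-19=46
Step 5: prey: 0+0-0=0; pred: 46+0-23=23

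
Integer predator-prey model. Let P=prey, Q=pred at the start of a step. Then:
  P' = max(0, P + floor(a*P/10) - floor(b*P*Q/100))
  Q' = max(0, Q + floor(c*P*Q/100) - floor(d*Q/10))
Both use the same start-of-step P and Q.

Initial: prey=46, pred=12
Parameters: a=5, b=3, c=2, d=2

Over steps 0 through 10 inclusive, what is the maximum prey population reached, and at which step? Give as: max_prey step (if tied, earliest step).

Step 1: prey: 46+23-16=53; pred: 12+11-2=21
Step 2: prey: 53+26-33=46; pred: 21+22-4=39
Step 3: prey: 46+23-53=16; pred: 39+35-7=67
Step 4: prey: 16+8-32=0; pred: 67+21-13=75
Step 5: prey: 0+0-0=0; pred: 75+0-15=60
Step 6: prey: 0+0-0=0; pred: 60+0-12=48
Step 7: prey: 0+0-0=0; pred: 48+0-9=39
Step 8: prey: 0+0-0=0; pred: 39+0-7=32
Step 9: prey: 0+0-0=0; pred: 32+0-6=26
Step 10: prey: 0+0-0=0; pred: 26+0-5=21
Max prey = 53 at step 1

Answer: 53 1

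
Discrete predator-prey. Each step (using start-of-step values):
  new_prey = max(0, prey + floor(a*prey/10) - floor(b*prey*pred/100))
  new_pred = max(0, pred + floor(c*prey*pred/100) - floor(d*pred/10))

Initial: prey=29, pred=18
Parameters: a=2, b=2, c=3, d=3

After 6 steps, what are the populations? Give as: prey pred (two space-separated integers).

Answer: 1 22

Derivation:
Step 1: prey: 29+5-10=24; pred: 18+15-5=28
Step 2: prey: 24+4-13=15; pred: 28+20-8=40
Step 3: prey: 15+3-12=6; pred: 40+18-12=46
Step 4: prey: 6+1-5=2; pred: 46+8-13=41
Step 5: prey: 2+0-1=1; pred: 41+2-12=31
Step 6: prey: 1+0-0=1; pred: 31+0-9=22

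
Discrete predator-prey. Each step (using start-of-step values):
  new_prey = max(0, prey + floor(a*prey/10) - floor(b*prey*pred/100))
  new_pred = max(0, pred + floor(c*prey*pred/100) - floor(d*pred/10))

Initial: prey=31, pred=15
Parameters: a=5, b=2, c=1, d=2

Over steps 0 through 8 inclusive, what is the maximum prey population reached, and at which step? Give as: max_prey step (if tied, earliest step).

Step 1: prey: 31+15-9=37; pred: 15+4-3=16
Step 2: prey: 37+18-11=44; pred: 16+5-3=18
Step 3: prey: 44+22-15=51; pred: 18+7-3=22
Step 4: prey: 51+25-22=54; pred: 22+11-4=29
Step 5: prey: 54+27-31=50; pred: 29+15-5=39
Step 6: prey: 50+25-39=36; pred: 39+19-7=51
Step 7: prey: 36+18-36=18; pred: 51+18-10=59
Step 8: prey: 18+9-21=6; pred: 59+10-11=58
Max prey = 54 at step 4

Answer: 54 4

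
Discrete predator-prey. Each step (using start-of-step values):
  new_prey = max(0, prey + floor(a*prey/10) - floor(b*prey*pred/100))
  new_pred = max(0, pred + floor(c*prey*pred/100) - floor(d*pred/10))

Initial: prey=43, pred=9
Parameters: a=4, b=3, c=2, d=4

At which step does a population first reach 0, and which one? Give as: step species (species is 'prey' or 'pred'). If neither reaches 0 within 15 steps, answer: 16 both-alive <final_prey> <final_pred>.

Step 1: prey: 43+17-11=49; pred: 9+7-3=13
Step 2: prey: 49+19-19=49; pred: 13+12-5=20
Step 3: prey: 49+19-29=39; pred: 20+19-8=31
Step 4: prey: 39+15-36=18; pred: 31+24-12=43
Step 5: prey: 18+7-23=2; pred: 43+15-17=41
Step 6: prey: 2+0-2=0; pred: 41+1-16=26
First extinction: prey at step 6

Answer: 6 prey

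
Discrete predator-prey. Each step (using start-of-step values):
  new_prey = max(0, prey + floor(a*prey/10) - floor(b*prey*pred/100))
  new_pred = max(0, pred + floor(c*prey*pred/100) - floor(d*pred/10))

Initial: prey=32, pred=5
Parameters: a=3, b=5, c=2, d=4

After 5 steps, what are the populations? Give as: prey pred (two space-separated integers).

Step 1: prey: 32+9-8=33; pred: 5+3-2=6
Step 2: prey: 33+9-9=33; pred: 6+3-2=7
Step 3: prey: 33+9-11=31; pred: 7+4-2=9
Step 4: prey: 31+9-13=27; pred: 9+5-3=11
Step 5: prey: 27+8-14=21; pred: 11+5-4=12

Answer: 21 12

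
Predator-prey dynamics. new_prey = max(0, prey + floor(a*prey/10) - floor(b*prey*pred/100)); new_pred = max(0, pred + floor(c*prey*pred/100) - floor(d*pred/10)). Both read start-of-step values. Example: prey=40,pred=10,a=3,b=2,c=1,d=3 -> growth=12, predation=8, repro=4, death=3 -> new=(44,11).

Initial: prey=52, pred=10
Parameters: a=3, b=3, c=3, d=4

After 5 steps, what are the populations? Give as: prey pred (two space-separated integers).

Step 1: prey: 52+15-15=52; pred: 10+15-4=21
Step 2: prey: 52+15-32=35; pred: 21+32-8=45
Step 3: prey: 35+10-47=0; pred: 45+47-18=74
Step 4: prey: 0+0-0=0; pred: 74+0-29=45
Step 5: prey: 0+0-0=0; pred: 45+0-18=27

Answer: 0 27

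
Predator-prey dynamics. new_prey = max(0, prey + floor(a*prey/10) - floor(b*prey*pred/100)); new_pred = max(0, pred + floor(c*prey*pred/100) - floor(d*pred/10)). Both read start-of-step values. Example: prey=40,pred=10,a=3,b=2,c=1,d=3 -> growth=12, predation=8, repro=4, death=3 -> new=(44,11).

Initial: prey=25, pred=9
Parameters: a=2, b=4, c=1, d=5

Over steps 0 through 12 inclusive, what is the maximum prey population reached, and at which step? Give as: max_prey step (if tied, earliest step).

Answer: 67 12

Derivation:
Step 1: prey: 25+5-9=21; pred: 9+2-4=7
Step 2: prey: 21+4-5=20; pred: 7+1-3=5
Step 3: prey: 20+4-4=20; pred: 5+1-2=4
Step 4: prey: 20+4-3=21; pred: 4+0-2=2
Step 5: prey: 21+4-1=24; pred: 2+0-1=1
Step 6: prey: 24+4-0=28; pred: 1+0-0=1
Step 7: prey: 28+5-1=32; pred: 1+0-0=1
Step 8: prey: 32+6-1=37; pred: 1+0-0=1
Step 9: prey: 37+7-1=43; pred: 1+0-0=1
Step 10: prey: 43+8-1=50; pred: 1+0-0=1
Step 11: prey: 50+10-2=58; pred: 1+0-0=1
Step 12: prey: 58+11-2=67; pred: 1+0-0=1
Max prey = 67 at step 12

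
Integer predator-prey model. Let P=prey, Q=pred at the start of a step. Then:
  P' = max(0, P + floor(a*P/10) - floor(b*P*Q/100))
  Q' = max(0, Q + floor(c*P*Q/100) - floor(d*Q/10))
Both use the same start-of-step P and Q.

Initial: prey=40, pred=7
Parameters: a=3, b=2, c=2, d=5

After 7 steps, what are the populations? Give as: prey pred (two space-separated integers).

Step 1: prey: 40+12-5=47; pred: 7+5-3=9
Step 2: prey: 47+14-8=53; pred: 9+8-4=13
Step 3: prey: 53+15-13=55; pred: 13+13-6=20
Step 4: prey: 55+16-22=49; pred: 20+22-10=32
Step 5: prey: 49+14-31=32; pred: 32+31-16=47
Step 6: prey: 32+9-30=11; pred: 47+30-23=54
Step 7: prey: 11+3-11=3; pred: 54+11-27=38

Answer: 3 38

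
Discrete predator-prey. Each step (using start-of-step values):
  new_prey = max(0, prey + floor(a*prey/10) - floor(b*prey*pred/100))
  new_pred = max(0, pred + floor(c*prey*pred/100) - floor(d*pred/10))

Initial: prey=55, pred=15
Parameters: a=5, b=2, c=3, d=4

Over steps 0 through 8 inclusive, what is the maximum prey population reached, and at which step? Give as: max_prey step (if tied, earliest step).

Step 1: prey: 55+27-16=66; pred: 15+24-6=33
Step 2: prey: 66+33-43=56; pred: 33+65-13=85
Step 3: prey: 56+28-95=0; pred: 85+142-34=193
Step 4: prey: 0+0-0=0; pred: 193+0-77=116
Step 5: prey: 0+0-0=0; pred: 116+0-46=70
Step 6: prey: 0+0-0=0; pred: 70+0-28=42
Step 7: prey: 0+0-0=0; pred: 42+0-16=26
Step 8: prey: 0+0-0=0; pred: 26+0-10=16
Max prey = 66 at step 1

Answer: 66 1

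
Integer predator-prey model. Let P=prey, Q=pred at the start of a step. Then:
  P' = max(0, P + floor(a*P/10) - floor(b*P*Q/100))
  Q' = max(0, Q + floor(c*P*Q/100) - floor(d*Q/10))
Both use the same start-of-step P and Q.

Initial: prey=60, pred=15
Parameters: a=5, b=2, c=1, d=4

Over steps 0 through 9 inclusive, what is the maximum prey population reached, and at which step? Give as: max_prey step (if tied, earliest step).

Answer: 86 3

Derivation:
Step 1: prey: 60+30-18=72; pred: 15+9-6=18
Step 2: prey: 72+36-25=83; pred: 18+12-7=23
Step 3: prey: 83+41-38=86; pred: 23+19-9=33
Step 4: prey: 86+43-56=73; pred: 33+28-13=48
Step 5: prey: 73+36-70=39; pred: 48+35-19=64
Step 6: prey: 39+19-49=9; pred: 64+24-25=63
Step 7: prey: 9+4-11=2; pred: 63+5-25=43
Step 8: prey: 2+1-1=2; pred: 43+0-17=26
Step 9: prey: 2+1-1=2; pred: 26+0-10=16
Max prey = 86 at step 3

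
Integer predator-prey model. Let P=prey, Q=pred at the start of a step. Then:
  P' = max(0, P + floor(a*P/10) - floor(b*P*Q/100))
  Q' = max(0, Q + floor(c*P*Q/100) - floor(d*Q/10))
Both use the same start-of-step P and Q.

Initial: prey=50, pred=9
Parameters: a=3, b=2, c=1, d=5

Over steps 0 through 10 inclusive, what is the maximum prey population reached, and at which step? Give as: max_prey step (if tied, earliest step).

Step 1: prey: 50+15-9=56; pred: 9+4-4=9
Step 2: prey: 56+16-10=62; pred: 9+5-4=10
Step 3: prey: 62+18-12=68; pred: 10+6-5=11
Step 4: prey: 68+20-14=74; pred: 11+7-5=13
Step 5: prey: 74+22-19=77; pred: 13+9-6=16
Step 6: prey: 77+23-24=76; pred: 16+12-8=20
Step 7: prey: 76+22-30=68; pred: 20+15-10=25
Step 8: prey: 68+20-34=54; pred: 25+17-12=30
Step 9: prey: 54+16-32=38; pred: 30+16-15=31
Step 10: prey: 38+11-23=26; pred: 31+11-15=27
Max prey = 77 at step 5

Answer: 77 5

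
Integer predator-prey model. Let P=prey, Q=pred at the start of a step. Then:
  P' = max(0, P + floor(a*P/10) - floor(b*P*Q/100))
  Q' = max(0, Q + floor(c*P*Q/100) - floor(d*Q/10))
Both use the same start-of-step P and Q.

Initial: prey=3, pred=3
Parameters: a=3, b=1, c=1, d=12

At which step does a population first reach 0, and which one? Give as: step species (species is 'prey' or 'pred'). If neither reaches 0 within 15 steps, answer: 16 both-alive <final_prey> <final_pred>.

Answer: 1 pred

Derivation:
Step 1: prey: 3+0-0=3; pred: 3+0-3=0
First extinction: pred at step 1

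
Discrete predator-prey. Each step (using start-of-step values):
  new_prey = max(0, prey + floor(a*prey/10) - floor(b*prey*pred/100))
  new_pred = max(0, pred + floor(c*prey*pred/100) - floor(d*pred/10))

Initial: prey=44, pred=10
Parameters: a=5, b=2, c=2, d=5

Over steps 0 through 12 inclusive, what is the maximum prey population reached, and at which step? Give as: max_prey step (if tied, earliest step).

Answer: 77 3

Derivation:
Step 1: prey: 44+22-8=58; pred: 10+8-5=13
Step 2: prey: 58+29-15=72; pred: 13+15-6=22
Step 3: prey: 72+36-31=77; pred: 22+31-11=42
Step 4: prey: 77+38-64=51; pred: 42+64-21=85
Step 5: prey: 51+25-86=0; pred: 85+86-42=129
Step 6: prey: 0+0-0=0; pred: 129+0-64=65
Step 7: prey: 0+0-0=0; pred: 65+0-32=33
Step 8: prey: 0+0-0=0; pred: 33+0-16=17
Step 9: prey: 0+0-0=0; pred: 17+0-8=9
Step 10: prey: 0+0-0=0; pred: 9+0-4=5
Step 11: prey: 0+0-0=0; pred: 5+0-2=3
Step 12: prey: 0+0-0=0; pred: 3+0-1=2
Max prey = 77 at step 3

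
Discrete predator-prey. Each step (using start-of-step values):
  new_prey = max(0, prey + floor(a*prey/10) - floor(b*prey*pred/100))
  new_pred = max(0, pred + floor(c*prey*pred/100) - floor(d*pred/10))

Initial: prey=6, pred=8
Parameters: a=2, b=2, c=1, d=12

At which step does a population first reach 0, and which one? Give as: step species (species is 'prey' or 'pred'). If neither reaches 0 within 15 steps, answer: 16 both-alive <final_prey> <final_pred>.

Step 1: prey: 6+1-0=7; pred: 8+0-9=0
First extinction: pred at step 1

Answer: 1 pred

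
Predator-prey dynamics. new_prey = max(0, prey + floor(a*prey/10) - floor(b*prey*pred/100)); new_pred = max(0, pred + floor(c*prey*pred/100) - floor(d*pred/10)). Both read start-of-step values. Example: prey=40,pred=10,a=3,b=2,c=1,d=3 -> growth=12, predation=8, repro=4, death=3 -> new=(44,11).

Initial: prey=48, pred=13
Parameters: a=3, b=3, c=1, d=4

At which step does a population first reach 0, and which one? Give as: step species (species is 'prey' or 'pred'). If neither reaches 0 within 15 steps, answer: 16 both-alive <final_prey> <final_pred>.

Step 1: prey: 48+14-18=44; pred: 13+6-5=14
Step 2: prey: 44+13-18=39; pred: 14+6-5=15
Step 3: prey: 39+11-17=33; pred: 15+5-6=14
Step 4: prey: 33+9-13=29; pred: 14+4-5=13
Step 5: prey: 29+8-11=26; pred: 13+3-5=11
Step 6: prey: 26+7-8=25; pred: 11+2-4=9
Step 7: prey: 25+7-6=26; pred: 9+2-3=8
Step 8: prey: 26+7-6=27; pred: 8+2-3=7
Step 9: prey: 27+8-5=30; pred: 7+1-2=6
Step 10: prey: 30+9-5=34; pred: 6+1-2=5
Step 11: prey: 34+10-5=39; pred: 5+1-2=4
Step 12: prey: 39+11-4=46; pred: 4+1-1=4
Step 13: prey: 46+13-5=54; pred: 4+1-1=4
Step 14: prey: 54+16-6=64; pred: 4+2-1=5
Step 15: prey: 64+19-9=74; pred: 5+3-2=6
No extinction within 15 steps

Answer: 16 both-alive 74 6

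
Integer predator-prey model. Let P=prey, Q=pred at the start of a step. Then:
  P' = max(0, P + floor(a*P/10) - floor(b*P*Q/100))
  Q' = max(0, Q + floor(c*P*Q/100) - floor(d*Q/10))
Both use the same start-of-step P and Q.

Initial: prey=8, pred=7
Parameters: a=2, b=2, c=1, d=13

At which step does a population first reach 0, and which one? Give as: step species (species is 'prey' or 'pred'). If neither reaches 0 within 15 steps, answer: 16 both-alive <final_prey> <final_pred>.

Answer: 1 pred

Derivation:
Step 1: prey: 8+1-1=8; pred: 7+0-9=0
First extinction: pred at step 1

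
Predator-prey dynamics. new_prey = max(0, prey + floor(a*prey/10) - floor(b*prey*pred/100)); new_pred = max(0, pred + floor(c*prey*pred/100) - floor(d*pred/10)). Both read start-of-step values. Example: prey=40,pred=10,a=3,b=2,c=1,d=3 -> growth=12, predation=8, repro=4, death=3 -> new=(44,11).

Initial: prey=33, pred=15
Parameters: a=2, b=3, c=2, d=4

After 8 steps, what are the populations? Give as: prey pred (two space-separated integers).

Answer: 7 3

Derivation:
Step 1: prey: 33+6-14=25; pred: 15+9-6=18
Step 2: prey: 25+5-13=17; pred: 18+9-7=20
Step 3: prey: 17+3-10=10; pred: 20+6-8=18
Step 4: prey: 10+2-5=7; pred: 18+3-7=14
Step 5: prey: 7+1-2=6; pred: 14+1-5=10
Step 6: prey: 6+1-1=6; pred: 10+1-4=7
Step 7: prey: 6+1-1=6; pred: 7+0-2=5
Step 8: prey: 6+1-0=7; pred: 5+0-2=3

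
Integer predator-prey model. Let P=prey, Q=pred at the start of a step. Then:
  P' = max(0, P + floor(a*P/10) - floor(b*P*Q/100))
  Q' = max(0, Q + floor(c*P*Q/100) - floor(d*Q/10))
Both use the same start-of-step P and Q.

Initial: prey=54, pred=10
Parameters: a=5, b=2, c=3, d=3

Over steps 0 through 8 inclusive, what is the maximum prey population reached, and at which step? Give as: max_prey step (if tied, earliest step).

Answer: 74 2

Derivation:
Step 1: prey: 54+27-10=71; pred: 10+16-3=23
Step 2: prey: 71+35-32=74; pred: 23+48-6=65
Step 3: prey: 74+37-96=15; pred: 65+144-19=190
Step 4: prey: 15+7-57=0; pred: 190+85-57=218
Step 5: prey: 0+0-0=0; pred: 218+0-65=153
Step 6: prey: 0+0-0=0; pred: 153+0-45=108
Step 7: prey: 0+0-0=0; pred: 108+0-32=76
Step 8: prey: 0+0-0=0; pred: 76+0-22=54
Max prey = 74 at step 2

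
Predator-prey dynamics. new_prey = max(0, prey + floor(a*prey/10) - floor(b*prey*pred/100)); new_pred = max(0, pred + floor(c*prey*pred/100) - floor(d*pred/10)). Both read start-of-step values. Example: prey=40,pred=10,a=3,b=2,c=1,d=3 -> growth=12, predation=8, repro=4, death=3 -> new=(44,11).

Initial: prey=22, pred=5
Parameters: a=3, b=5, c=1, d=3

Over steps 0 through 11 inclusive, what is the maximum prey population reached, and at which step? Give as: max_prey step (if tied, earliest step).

Step 1: prey: 22+6-5=23; pred: 5+1-1=5
Step 2: prey: 23+6-5=24; pred: 5+1-1=5
Step 3: prey: 24+7-6=25; pred: 5+1-1=5
Step 4: prey: 25+7-6=26; pred: 5+1-1=5
Step 5: prey: 26+7-6=27; pred: 5+1-1=5
Step 6: prey: 27+8-6=29; pred: 5+1-1=5
Step 7: prey: 29+8-7=30; pred: 5+1-1=5
Step 8: prey: 30+9-7=32; pred: 5+1-1=5
Step 9: prey: 32+9-8=33; pred: 5+1-1=5
Step 10: prey: 33+9-8=34; pred: 5+1-1=5
Step 11: prey: 34+10-8=36; pred: 5+1-1=5
Max prey = 36 at step 11

Answer: 36 11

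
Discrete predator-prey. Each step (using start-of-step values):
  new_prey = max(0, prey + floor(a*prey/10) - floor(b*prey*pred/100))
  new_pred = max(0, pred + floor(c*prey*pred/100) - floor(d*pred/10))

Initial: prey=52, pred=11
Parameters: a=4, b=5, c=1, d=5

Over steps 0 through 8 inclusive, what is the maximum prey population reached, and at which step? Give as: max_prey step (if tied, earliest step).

Step 1: prey: 52+20-28=44; pred: 11+5-5=11
Step 2: prey: 44+17-24=37; pred: 11+4-5=10
Step 3: prey: 37+14-18=33; pred: 10+3-5=8
Step 4: prey: 33+13-13=33; pred: 8+2-4=6
Step 5: prey: 33+13-9=37; pred: 6+1-3=4
Step 6: prey: 37+14-7=44; pred: 4+1-2=3
Step 7: prey: 44+17-6=55; pred: 3+1-1=3
Step 8: prey: 55+22-8=69; pred: 3+1-1=3
Max prey = 69 at step 8

Answer: 69 8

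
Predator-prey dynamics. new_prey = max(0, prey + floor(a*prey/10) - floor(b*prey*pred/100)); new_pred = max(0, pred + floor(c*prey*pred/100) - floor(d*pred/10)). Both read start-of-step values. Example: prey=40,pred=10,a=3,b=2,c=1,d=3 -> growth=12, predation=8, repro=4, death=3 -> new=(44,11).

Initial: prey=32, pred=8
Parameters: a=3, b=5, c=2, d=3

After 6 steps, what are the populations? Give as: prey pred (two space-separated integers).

Answer: 2 10

Derivation:
Step 1: prey: 32+9-12=29; pred: 8+5-2=11
Step 2: prey: 29+8-15=22; pred: 11+6-3=14
Step 3: prey: 22+6-15=13; pred: 14+6-4=16
Step 4: prey: 13+3-10=6; pred: 16+4-4=16
Step 5: prey: 6+1-4=3; pred: 16+1-4=13
Step 6: prey: 3+0-1=2; pred: 13+0-3=10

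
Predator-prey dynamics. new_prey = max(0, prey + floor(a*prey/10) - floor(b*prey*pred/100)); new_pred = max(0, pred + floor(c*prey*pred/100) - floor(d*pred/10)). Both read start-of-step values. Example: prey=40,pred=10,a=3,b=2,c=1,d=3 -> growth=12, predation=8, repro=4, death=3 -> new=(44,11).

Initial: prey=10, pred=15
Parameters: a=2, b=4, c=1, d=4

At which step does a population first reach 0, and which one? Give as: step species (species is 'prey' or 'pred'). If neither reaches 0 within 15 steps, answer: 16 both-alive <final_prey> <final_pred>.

Answer: 16 both-alive 24 2

Derivation:
Step 1: prey: 10+2-6=6; pred: 15+1-6=10
Step 2: prey: 6+1-2=5; pred: 10+0-4=6
Step 3: prey: 5+1-1=5; pred: 6+0-2=4
Step 4: prey: 5+1-0=6; pred: 4+0-1=3
Step 5: prey: 6+1-0=7; pred: 3+0-1=2
Step 6: prey: 7+1-0=8; pred: 2+0-0=2
Step 7: prey: 8+1-0=9; pred: 2+0-0=2
Step 8: prey: 9+1-0=10; pred: 2+0-0=2
Step 9: prey: 10+2-0=12; pred: 2+0-0=2
Step 10: prey: 12+2-0=14; pred: 2+0-0=2
Step 11: prey: 14+2-1=15; pred: 2+0-0=2
Step 12: prey: 15+3-1=17; pred: 2+0-0=2
Step 13: prey: 17+3-1=19; pred: 2+0-0=2
Step 14: prey: 19+3-1=21; pred: 2+0-0=2
Step 15: prey: 21+4-1=24; pred: 2+0-0=2
No extinction within 15 steps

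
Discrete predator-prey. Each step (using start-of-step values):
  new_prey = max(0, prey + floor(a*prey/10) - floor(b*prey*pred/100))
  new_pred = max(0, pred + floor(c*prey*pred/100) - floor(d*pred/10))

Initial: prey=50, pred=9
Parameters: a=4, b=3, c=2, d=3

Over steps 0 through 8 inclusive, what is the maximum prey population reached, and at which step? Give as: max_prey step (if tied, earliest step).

Answer: 57 1

Derivation:
Step 1: prey: 50+20-13=57; pred: 9+9-2=16
Step 2: prey: 57+22-27=52; pred: 16+18-4=30
Step 3: prey: 52+20-46=26; pred: 30+31-9=52
Step 4: prey: 26+10-40=0; pred: 52+27-15=64
Step 5: prey: 0+0-0=0; pred: 64+0-19=45
Step 6: prey: 0+0-0=0; pred: 45+0-13=32
Step 7: prey: 0+0-0=0; pred: 32+0-9=23
Step 8: prey: 0+0-0=0; pred: 23+0-6=17
Max prey = 57 at step 1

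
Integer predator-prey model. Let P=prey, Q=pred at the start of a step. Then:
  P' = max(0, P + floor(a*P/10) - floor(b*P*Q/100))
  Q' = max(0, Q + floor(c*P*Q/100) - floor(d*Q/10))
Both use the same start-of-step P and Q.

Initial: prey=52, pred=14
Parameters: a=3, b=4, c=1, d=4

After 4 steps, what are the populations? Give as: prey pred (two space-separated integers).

Step 1: prey: 52+15-29=38; pred: 14+7-5=16
Step 2: prey: 38+11-24=25; pred: 16+6-6=16
Step 3: prey: 25+7-16=16; pred: 16+4-6=14
Step 4: prey: 16+4-8=12; pred: 14+2-5=11

Answer: 12 11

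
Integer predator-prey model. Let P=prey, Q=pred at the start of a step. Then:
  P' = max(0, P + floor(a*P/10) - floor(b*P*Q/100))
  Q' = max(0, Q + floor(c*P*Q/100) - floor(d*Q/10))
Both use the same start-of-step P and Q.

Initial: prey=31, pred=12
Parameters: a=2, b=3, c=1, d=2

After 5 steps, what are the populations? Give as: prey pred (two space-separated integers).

Answer: 10 13

Derivation:
Step 1: prey: 31+6-11=26; pred: 12+3-2=13
Step 2: prey: 26+5-10=21; pred: 13+3-2=14
Step 3: prey: 21+4-8=17; pred: 14+2-2=14
Step 4: prey: 17+3-7=13; pred: 14+2-2=14
Step 5: prey: 13+2-5=10; pred: 14+1-2=13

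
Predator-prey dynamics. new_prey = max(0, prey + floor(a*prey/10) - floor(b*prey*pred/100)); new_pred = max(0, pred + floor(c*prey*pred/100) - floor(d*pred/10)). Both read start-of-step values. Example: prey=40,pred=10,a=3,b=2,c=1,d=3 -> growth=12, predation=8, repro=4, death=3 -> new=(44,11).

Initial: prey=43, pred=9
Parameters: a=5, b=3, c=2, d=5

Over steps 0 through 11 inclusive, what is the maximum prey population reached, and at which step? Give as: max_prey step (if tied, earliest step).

Step 1: prey: 43+21-11=53; pred: 9+7-4=12
Step 2: prey: 53+26-19=60; pred: 12+12-6=18
Step 3: prey: 60+30-32=58; pred: 18+21-9=30
Step 4: prey: 58+29-52=35; pred: 30+34-15=49
Step 5: prey: 35+17-51=1; pred: 49+34-24=59
Step 6: prey: 1+0-1=0; pred: 59+1-29=31
Step 7: prey: 0+0-0=0; pred: 31+0-15=16
Step 8: prey: 0+0-0=0; pred: 16+0-8=8
Step 9: prey: 0+0-0=0; pred: 8+0-4=4
Step 10: prey: 0+0-0=0; pred: 4+0-2=2
Step 11: prey: 0+0-0=0; pred: 2+0-1=1
Max prey = 60 at step 2

Answer: 60 2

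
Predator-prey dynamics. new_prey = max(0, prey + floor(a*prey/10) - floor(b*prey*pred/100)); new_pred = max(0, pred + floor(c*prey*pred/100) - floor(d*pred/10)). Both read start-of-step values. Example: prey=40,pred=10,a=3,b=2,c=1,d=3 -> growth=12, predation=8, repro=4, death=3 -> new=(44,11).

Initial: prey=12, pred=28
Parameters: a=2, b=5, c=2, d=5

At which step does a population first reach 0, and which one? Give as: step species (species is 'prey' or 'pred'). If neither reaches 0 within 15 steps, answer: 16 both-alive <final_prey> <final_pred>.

Answer: 1 prey

Derivation:
Step 1: prey: 12+2-16=0; pred: 28+6-14=20
First extinction: prey at step 1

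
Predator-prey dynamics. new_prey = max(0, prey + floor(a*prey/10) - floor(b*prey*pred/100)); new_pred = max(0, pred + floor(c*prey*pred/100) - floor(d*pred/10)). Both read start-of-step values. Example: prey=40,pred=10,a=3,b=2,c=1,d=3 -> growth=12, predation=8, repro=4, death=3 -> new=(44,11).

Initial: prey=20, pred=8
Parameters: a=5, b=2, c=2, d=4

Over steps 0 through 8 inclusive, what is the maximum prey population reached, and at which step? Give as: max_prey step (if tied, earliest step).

Answer: 68 5

Derivation:
Step 1: prey: 20+10-3=27; pred: 8+3-3=8
Step 2: prey: 27+13-4=36; pred: 8+4-3=9
Step 3: prey: 36+18-6=48; pred: 9+6-3=12
Step 4: prey: 48+24-11=61; pred: 12+11-4=19
Step 5: prey: 61+30-23=68; pred: 19+23-7=35
Step 6: prey: 68+34-47=55; pred: 35+47-14=68
Step 7: prey: 55+27-74=8; pred: 68+74-27=115
Step 8: prey: 8+4-18=0; pred: 115+18-46=87
Max prey = 68 at step 5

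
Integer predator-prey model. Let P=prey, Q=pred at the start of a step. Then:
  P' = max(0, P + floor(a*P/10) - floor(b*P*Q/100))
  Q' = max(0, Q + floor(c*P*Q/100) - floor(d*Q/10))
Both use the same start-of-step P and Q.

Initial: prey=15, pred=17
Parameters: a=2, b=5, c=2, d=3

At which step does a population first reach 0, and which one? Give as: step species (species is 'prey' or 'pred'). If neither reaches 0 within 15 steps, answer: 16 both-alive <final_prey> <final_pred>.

Step 1: prey: 15+3-12=6; pred: 17+5-5=17
Step 2: prey: 6+1-5=2; pred: 17+2-5=14
Step 3: prey: 2+0-1=1; pred: 14+0-4=10
Step 4: prey: 1+0-0=1; pred: 10+0-3=7
Step 5: prey: 1+0-0=1; pred: 7+0-2=5
Step 6: prey: 1+0-0=1; pred: 5+0-1=4
Step 7: prey: 1+0-0=1; pred: 4+0-1=3
Step 8: prey: 1+0-0=1; pred: 3+0-0=3
Steps 9-15: state stable at prey=1, pred=3 (no change)
No extinction within 15 steps

Answer: 16 both-alive 1 3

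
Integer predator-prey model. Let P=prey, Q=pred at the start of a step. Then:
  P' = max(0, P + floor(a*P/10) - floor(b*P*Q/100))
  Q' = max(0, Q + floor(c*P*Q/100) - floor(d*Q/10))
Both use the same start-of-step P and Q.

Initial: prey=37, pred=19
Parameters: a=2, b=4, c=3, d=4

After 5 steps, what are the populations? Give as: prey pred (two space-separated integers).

Answer: 0 8

Derivation:
Step 1: prey: 37+7-28=16; pred: 19+21-7=33
Step 2: prey: 16+3-21=0; pred: 33+15-13=35
Step 3: prey: 0+0-0=0; pred: 35+0-14=21
Step 4: prey: 0+0-0=0; pred: 21+0-8=13
Step 5: prey: 0+0-0=0; pred: 13+0-5=8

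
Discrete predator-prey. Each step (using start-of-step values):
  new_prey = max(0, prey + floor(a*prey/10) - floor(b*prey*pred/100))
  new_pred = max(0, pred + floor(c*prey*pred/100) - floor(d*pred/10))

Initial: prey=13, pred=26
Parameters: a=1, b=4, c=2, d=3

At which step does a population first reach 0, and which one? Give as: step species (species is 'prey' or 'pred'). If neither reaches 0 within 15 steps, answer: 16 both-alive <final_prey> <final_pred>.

Answer: 2 prey

Derivation:
Step 1: prey: 13+1-13=1; pred: 26+6-7=25
Step 2: prey: 1+0-1=0; pred: 25+0-7=18
First extinction: prey at step 2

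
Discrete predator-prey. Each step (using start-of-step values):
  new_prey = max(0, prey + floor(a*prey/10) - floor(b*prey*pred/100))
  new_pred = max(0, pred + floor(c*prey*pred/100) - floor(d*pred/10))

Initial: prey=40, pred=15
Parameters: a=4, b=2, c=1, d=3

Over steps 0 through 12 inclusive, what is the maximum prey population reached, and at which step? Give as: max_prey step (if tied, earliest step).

Answer: 48 3

Derivation:
Step 1: prey: 40+16-12=44; pred: 15+6-4=17
Step 2: prey: 44+17-14=47; pred: 17+7-5=19
Step 3: prey: 47+18-17=48; pred: 19+8-5=22
Step 4: prey: 48+19-21=46; pred: 22+10-6=26
Step 5: prey: 46+18-23=41; pred: 26+11-7=30
Step 6: prey: 41+16-24=33; pred: 30+12-9=33
Step 7: prey: 33+13-21=25; pred: 33+10-9=34
Step 8: prey: 25+10-17=18; pred: 34+8-10=32
Step 9: prey: 18+7-11=14; pred: 32+5-9=28
Step 10: prey: 14+5-7=12; pred: 28+3-8=23
Step 11: prey: 12+4-5=11; pred: 23+2-6=19
Step 12: prey: 11+4-4=11; pred: 19+2-5=16
Max prey = 48 at step 3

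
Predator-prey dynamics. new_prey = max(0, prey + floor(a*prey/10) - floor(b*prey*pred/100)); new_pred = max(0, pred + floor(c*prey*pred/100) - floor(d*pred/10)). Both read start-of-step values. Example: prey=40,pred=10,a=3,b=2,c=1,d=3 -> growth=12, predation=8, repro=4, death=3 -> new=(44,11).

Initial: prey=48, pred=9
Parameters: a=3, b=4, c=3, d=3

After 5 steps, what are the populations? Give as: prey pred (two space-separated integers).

Answer: 0 28

Derivation:
Step 1: prey: 48+14-17=45; pred: 9+12-2=19
Step 2: prey: 45+13-34=24; pred: 19+25-5=39
Step 3: prey: 24+7-37=0; pred: 39+28-11=56
Step 4: prey: 0+0-0=0; pred: 56+0-16=40
Step 5: prey: 0+0-0=0; pred: 40+0-12=28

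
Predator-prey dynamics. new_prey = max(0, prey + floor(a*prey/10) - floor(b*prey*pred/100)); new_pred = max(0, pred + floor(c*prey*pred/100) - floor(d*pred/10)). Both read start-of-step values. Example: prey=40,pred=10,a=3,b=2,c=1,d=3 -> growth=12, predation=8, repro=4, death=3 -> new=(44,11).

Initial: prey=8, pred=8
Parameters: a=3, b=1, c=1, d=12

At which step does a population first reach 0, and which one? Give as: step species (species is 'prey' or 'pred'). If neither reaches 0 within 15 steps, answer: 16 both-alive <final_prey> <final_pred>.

Answer: 1 pred

Derivation:
Step 1: prey: 8+2-0=10; pred: 8+0-9=0
First extinction: pred at step 1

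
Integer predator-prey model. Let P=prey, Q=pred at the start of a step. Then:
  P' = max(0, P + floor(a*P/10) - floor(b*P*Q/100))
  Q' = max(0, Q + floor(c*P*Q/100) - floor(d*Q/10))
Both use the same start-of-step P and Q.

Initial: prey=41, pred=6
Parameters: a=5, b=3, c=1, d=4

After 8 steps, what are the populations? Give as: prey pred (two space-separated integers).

Step 1: prey: 41+20-7=54; pred: 6+2-2=6
Step 2: prey: 54+27-9=72; pred: 6+3-2=7
Step 3: prey: 72+36-15=93; pred: 7+5-2=10
Step 4: prey: 93+46-27=112; pred: 10+9-4=15
Step 5: prey: 112+56-50=118; pred: 15+16-6=25
Step 6: prey: 118+59-88=89; pred: 25+29-10=44
Step 7: prey: 89+44-117=16; pred: 44+39-17=66
Step 8: prey: 16+8-31=0; pred: 66+10-26=50

Answer: 0 50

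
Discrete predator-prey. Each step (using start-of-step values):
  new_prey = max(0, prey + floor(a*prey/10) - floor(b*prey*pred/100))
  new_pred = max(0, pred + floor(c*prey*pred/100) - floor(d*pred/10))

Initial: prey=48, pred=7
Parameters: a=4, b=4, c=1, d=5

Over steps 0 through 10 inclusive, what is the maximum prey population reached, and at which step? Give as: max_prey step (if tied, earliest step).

Answer: 77 5

Derivation:
Step 1: prey: 48+19-13=54; pred: 7+3-3=7
Step 2: prey: 54+21-15=60; pred: 7+3-3=7
Step 3: prey: 60+24-16=68; pred: 7+4-3=8
Step 4: prey: 68+27-21=74; pred: 8+5-4=9
Step 5: prey: 74+29-26=77; pred: 9+6-4=11
Step 6: prey: 77+30-33=74; pred: 11+8-5=14
Step 7: prey: 74+29-41=62; pred: 14+10-7=17
Step 8: prey: 62+24-42=44; pred: 17+10-8=19
Step 9: prey: 44+17-33=28; pred: 19+8-9=18
Step 10: prey: 28+11-20=19; pred: 18+5-9=14
Max prey = 77 at step 5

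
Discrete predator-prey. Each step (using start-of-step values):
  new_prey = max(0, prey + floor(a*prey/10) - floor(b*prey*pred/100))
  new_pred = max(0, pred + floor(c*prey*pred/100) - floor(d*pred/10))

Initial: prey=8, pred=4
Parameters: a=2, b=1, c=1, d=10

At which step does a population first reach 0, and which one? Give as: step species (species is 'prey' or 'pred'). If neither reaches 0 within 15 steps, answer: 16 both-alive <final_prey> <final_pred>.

Answer: 1 pred

Derivation:
Step 1: prey: 8+1-0=9; pred: 4+0-4=0
First extinction: pred at step 1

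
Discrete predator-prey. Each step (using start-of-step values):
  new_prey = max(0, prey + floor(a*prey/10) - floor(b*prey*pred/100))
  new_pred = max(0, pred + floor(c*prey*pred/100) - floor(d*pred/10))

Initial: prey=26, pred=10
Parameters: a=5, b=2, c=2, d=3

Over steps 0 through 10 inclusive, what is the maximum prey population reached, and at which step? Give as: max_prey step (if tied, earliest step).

Answer: 50 3

Derivation:
Step 1: prey: 26+13-5=34; pred: 10+5-3=12
Step 2: prey: 34+17-8=43; pred: 12+8-3=17
Step 3: prey: 43+21-14=50; pred: 17+14-5=26
Step 4: prey: 50+25-26=49; pred: 26+26-7=45
Step 5: prey: 49+24-44=29; pred: 45+44-13=76
Step 6: prey: 29+14-44=0; pred: 76+44-22=98
Step 7: prey: 0+0-0=0; pred: 98+0-29=69
Step 8: prey: 0+0-0=0; pred: 69+0-20=49
Step 9: prey: 0+0-0=0; pred: 49+0-14=35
Step 10: prey: 0+0-0=0; pred: 35+0-10=25
Max prey = 50 at step 3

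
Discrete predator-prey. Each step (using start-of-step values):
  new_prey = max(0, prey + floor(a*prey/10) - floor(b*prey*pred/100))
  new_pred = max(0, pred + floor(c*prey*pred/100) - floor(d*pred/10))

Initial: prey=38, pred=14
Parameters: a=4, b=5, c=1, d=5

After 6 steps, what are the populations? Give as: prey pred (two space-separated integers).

Step 1: prey: 38+15-26=27; pred: 14+5-7=12
Step 2: prey: 27+10-16=21; pred: 12+3-6=9
Step 3: prey: 21+8-9=20; pred: 9+1-4=6
Step 4: prey: 20+8-6=22; pred: 6+1-3=4
Step 5: prey: 22+8-4=26; pred: 4+0-2=2
Step 6: prey: 26+10-2=34; pred: 2+0-1=1

Answer: 34 1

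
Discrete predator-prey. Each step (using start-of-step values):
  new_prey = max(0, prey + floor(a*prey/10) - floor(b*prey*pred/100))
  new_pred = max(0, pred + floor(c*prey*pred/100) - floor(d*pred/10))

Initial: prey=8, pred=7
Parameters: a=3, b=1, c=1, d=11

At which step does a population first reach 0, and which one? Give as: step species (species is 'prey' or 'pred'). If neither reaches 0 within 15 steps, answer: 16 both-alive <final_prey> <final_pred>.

Answer: 1 pred

Derivation:
Step 1: prey: 8+2-0=10; pred: 7+0-7=0
First extinction: pred at step 1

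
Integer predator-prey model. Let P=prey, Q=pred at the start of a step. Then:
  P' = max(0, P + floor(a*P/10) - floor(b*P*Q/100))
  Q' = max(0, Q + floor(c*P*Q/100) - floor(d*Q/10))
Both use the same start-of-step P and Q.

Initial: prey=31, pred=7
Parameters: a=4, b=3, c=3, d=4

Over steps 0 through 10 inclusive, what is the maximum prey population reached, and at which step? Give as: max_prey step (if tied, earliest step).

Step 1: prey: 31+12-6=37; pred: 7+6-2=11
Step 2: prey: 37+14-12=39; pred: 11+12-4=19
Step 3: prey: 39+15-22=32; pred: 19+22-7=34
Step 4: prey: 32+12-32=12; pred: 34+32-13=53
Step 5: prey: 12+4-19=0; pred: 53+19-21=51
Step 6: prey: 0+0-0=0; pred: 51+0-20=31
Step 7: prey: 0+0-0=0; pred: 31+0-12=19
Step 8: prey: 0+0-0=0; pred: 19+0-7=12
Step 9: prey: 0+0-0=0; pred: 12+0-4=8
Step 10: prey: 0+0-0=0; pred: 8+0-3=5
Max prey = 39 at step 2

Answer: 39 2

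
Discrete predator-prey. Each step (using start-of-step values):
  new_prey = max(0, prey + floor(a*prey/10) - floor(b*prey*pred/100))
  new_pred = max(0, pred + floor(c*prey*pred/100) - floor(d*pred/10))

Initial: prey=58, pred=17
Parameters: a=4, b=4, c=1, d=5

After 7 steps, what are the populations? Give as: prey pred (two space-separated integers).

Answer: 32 3

Derivation:
Step 1: prey: 58+23-39=42; pred: 17+9-8=18
Step 2: prey: 42+16-30=28; pred: 18+7-9=16
Step 3: prey: 28+11-17=22; pred: 16+4-8=12
Step 4: prey: 22+8-10=20; pred: 12+2-6=8
Step 5: prey: 20+8-6=22; pred: 8+1-4=5
Step 6: prey: 22+8-4=26; pred: 5+1-2=4
Step 7: prey: 26+10-4=32; pred: 4+1-2=3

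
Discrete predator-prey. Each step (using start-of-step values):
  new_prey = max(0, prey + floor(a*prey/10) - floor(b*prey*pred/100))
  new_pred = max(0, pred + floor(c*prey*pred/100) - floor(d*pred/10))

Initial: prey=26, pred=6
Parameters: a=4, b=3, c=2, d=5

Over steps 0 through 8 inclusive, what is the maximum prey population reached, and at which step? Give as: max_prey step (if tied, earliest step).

Step 1: prey: 26+10-4=32; pred: 6+3-3=6
Step 2: prey: 32+12-5=39; pred: 6+3-3=6
Step 3: prey: 39+15-7=47; pred: 6+4-3=7
Step 4: prey: 47+18-9=56; pred: 7+6-3=10
Step 5: prey: 56+22-16=62; pred: 10+11-5=16
Step 6: prey: 62+24-29=57; pred: 16+19-8=27
Step 7: prey: 57+22-46=33; pred: 27+30-13=44
Step 8: prey: 33+13-43=3; pred: 44+29-22=51
Max prey = 62 at step 5

Answer: 62 5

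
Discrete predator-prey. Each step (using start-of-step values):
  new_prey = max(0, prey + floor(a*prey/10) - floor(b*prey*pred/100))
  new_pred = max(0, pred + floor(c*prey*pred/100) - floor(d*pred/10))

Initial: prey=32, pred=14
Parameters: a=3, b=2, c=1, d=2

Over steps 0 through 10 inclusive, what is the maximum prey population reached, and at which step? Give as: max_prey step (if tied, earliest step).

Step 1: prey: 32+9-8=33; pred: 14+4-2=16
Step 2: prey: 33+9-10=32; pred: 16+5-3=18
Step 3: prey: 32+9-11=30; pred: 18+5-3=20
Step 4: prey: 30+9-12=27; pred: 20+6-4=22
Step 5: prey: 27+8-11=24; pred: 22+5-4=23
Step 6: prey: 24+7-11=20; pred: 23+5-4=24
Step 7: prey: 20+6-9=17; pred: 24+4-4=24
Step 8: prey: 17+5-8=14; pred: 24+4-4=24
Step 9: prey: 14+4-6=12; pred: 24+3-4=23
Step 10: prey: 12+3-5=10; pred: 23+2-4=21
Max prey = 33 at step 1

Answer: 33 1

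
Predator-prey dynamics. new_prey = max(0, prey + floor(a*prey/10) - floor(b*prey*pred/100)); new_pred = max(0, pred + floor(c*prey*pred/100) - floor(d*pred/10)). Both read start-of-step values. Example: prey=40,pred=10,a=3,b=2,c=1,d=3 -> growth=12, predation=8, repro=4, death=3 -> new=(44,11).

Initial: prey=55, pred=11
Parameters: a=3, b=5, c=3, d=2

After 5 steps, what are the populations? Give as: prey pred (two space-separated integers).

Step 1: prey: 55+16-30=41; pred: 11+18-2=27
Step 2: prey: 41+12-55=0; pred: 27+33-5=55
Step 3: prey: 0+0-0=0; pred: 55+0-11=44
Step 4: prey: 0+0-0=0; pred: 44+0-8=36
Step 5: prey: 0+0-0=0; pred: 36+0-7=29

Answer: 0 29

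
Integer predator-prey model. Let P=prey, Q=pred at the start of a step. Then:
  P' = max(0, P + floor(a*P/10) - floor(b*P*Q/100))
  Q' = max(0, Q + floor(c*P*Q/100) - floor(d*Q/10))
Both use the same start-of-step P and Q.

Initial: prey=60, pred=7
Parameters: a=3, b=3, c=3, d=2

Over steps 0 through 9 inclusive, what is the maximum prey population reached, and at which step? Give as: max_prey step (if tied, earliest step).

Step 1: prey: 60+18-12=66; pred: 7+12-1=18
Step 2: prey: 66+19-35=50; pred: 18+35-3=50
Step 3: prey: 50+15-75=0; pred: 50+75-10=115
Step 4: prey: 0+0-0=0; pred: 115+0-23=92
Step 5: prey: 0+0-0=0; pred: 92+0-18=74
Step 6: prey: 0+0-0=0; pred: 74+0-14=60
Step 7: prey: 0+0-0=0; pred: 60+0-12=48
Step 8: prey: 0+0-0=0; pred: 48+0-9=39
Step 9: prey: 0+0-0=0; pred: 39+0-7=32
Max prey = 66 at step 1

Answer: 66 1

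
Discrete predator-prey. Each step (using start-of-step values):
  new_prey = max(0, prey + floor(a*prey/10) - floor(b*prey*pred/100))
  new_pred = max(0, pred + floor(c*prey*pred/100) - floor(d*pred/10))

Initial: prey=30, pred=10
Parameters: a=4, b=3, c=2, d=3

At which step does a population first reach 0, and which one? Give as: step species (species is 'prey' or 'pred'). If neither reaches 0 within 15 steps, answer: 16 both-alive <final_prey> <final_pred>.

Answer: 16 both-alive 1 3

Derivation:
Step 1: prey: 30+12-9=33; pred: 10+6-3=13
Step 2: prey: 33+13-12=34; pred: 13+8-3=18
Step 3: prey: 34+13-18=29; pred: 18+12-5=25
Step 4: prey: 29+11-21=19; pred: 25+14-7=32
Step 5: prey: 19+7-18=8; pred: 32+12-9=35
Step 6: prey: 8+3-8=3; pred: 35+5-10=30
Step 7: prey: 3+1-2=2; pred: 30+1-9=22
Step 8: prey: 2+0-1=1; pred: 22+0-6=16
Step 9: prey: 1+0-0=1; pred: 16+0-4=12
Step 10: prey: 1+0-0=1; pred: 12+0-3=9
Step 11: prey: 1+0-0=1; pred: 9+0-2=7
Step 12: prey: 1+0-0=1; pred: 7+0-2=5
Step 13: prey: 1+0-0=1; pred: 5+0-1=4
Step 14: prey: 1+0-0=1; pred: 4+0-1=3
Step 15: prey: 1+0-0=1; pred: 3+0-0=3
No extinction within 15 steps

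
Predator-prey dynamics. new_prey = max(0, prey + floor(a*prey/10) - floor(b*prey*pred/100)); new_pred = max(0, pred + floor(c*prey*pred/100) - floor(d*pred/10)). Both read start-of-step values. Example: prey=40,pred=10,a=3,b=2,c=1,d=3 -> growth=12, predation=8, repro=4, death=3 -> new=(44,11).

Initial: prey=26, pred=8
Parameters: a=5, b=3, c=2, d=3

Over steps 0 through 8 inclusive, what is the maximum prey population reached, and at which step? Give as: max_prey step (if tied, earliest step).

Step 1: prey: 26+13-6=33; pred: 8+4-2=10
Step 2: prey: 33+16-9=40; pred: 10+6-3=13
Step 3: prey: 40+20-15=45; pred: 13+10-3=20
Step 4: prey: 45+22-27=40; pred: 20+18-6=32
Step 5: prey: 40+20-38=22; pred: 32+25-9=48
Step 6: prey: 22+11-31=2; pred: 48+21-14=55
Step 7: prey: 2+1-3=0; pred: 55+2-16=41
Step 8: prey: 0+0-0=0; pred: 41+0-12=29
Max prey = 45 at step 3

Answer: 45 3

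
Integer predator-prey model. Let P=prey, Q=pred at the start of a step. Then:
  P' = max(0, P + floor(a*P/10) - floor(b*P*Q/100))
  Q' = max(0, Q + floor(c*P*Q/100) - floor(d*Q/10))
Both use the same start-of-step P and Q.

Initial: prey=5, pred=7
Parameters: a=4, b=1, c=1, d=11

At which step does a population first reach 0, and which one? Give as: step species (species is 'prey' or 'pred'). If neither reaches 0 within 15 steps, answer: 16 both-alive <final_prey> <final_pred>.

Answer: 1 pred

Derivation:
Step 1: prey: 5+2-0=7; pred: 7+0-7=0
First extinction: pred at step 1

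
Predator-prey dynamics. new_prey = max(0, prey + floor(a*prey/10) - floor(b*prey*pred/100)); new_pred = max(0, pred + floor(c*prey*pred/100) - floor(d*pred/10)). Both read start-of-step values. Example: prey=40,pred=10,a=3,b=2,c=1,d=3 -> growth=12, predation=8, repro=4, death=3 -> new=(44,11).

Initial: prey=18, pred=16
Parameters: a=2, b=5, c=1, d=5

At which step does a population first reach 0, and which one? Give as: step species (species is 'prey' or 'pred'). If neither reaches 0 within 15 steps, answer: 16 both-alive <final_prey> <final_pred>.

Answer: 16 both-alive 29 1

Derivation:
Step 1: prey: 18+3-14=7; pred: 16+2-8=10
Step 2: prey: 7+1-3=5; pred: 10+0-5=5
Step 3: prey: 5+1-1=5; pred: 5+0-2=3
Step 4: prey: 5+1-0=6; pred: 3+0-1=2
Step 5: prey: 6+1-0=7; pred: 2+0-1=1
Step 6: prey: 7+1-0=8; pred: 1+0-0=1
Step 7: prey: 8+1-0=9; pred: 1+0-0=1
Step 8: prey: 9+1-0=10; pred: 1+0-0=1
Step 9: prey: 10+2-0=12; pred: 1+0-0=1
Step 10: prey: 12+2-0=14; pred: 1+0-0=1
Step 11: prey: 14+2-0=16; pred: 1+0-0=1
Step 12: prey: 16+3-0=19; pred: 1+0-0=1
Step 13: prey: 19+3-0=22; pred: 1+0-0=1
Step 14: prey: 22+4-1=25; pred: 1+0-0=1
Step 15: prey: 25+5-1=29; pred: 1+0-0=1
No extinction within 15 steps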